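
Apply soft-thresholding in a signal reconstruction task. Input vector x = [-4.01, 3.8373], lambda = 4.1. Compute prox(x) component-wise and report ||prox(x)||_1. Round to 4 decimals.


Soft-thresholding with lambda = 4.1:
prox(-4.01) = sign(-4.01)*max(|-4.01| - 4.1, 0) = 0.0
prox(3.8373) = sign(3.8373)*max(|3.8373| - 4.1, 0) = 0.0
prox(x) = [0.0, 0.0]
||prox(x)||_1 = 0.0 + 0.0 = 0.0


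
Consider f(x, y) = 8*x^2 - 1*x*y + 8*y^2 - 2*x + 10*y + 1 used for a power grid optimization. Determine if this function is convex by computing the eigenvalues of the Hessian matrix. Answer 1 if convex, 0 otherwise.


The Hessian of f(x,y) = 8*x^2 - 1*x*y + 8*y^2 - 2*x + 10*y + 1 is:
H = [[16, -1], [-1, 16]]
Trace = 16 + 16 = 32
Determinant = 16*16 - (-1)^2 = 255
Discriminant = (32)^2 - 4*255 = 4.0
Eigenvalues: lambda_1 = 15.0, lambda_2 = 17.0
The function is convex.

1


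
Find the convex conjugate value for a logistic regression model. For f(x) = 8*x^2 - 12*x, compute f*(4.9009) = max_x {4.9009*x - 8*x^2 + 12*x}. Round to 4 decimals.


f*(y) = sup_x {y*x - a*x^2 - b*x} = sup_x {(y-b)*x - a*x^2}
FOC: (y - b) - 2a*x = 0 => x* = (y - b)/(2a)
x* = (4.9009 + 12)/(2*8) = 1.0563
f*(4.9009) = (y-b)^2/(4a) = (4.9009 + 12)^2/(4*8)
= 285.6404/32 = 8.9263


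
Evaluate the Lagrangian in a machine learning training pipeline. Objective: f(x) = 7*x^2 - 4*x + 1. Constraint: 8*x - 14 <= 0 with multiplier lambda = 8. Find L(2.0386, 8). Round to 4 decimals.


Step 1: Evaluate f(x).
f(2.0386) = 7*2.0386^2 - 4*2.0386 + 1 = 21.9368
Step 2: Evaluate g(x).
g(2.0386) = 8*2.0386 - 14 = 2.3088
Step 3: Compute Lagrangian.
L = 21.9368 + 8*2.3088 = 40.4072


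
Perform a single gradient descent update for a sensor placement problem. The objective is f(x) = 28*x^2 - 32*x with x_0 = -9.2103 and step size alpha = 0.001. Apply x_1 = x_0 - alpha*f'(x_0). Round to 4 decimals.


We compute the gradient at x_0 and apply the update.
f'(x) = 56*x - 32
f'(-9.2103) = 56*-9.2103 - 32 = -547.7768
x_1 = -9.2103 - 0.001*-547.7768 = -8.6625


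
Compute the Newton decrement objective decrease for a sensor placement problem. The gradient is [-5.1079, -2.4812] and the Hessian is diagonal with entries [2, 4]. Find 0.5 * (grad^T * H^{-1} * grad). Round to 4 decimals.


Step 1: H is diagonal, so H^(-1) * g = [-2.554, -0.6203].
Step 2: g^T H^(-1) g = sum_i g_i^2 / H_ii
  = (-5.1079)^2/2 + (-2.4812)^2/4
  = 13.0453 + 1.5391 = 14.5844
Step 3: Objective decrease = 0.5 * g^T H^(-1) g = 7.2922


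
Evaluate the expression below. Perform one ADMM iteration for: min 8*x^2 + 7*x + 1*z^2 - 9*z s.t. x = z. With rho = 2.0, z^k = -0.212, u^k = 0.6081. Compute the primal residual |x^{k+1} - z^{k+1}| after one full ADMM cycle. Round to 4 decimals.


ADMM iteration with rho = 2.0, z^k = -0.212, u^k = 0.6081
Step 1: x-update.
Minimize 8*x^2 + 7*x + (2.0/2)*(x + 0.212 + 0.6081)^2
FOC: (2*8 + 2.0)*x = -7 + 2.0*(-0.212 - 0.6081)
x^{k+1} = -0.48
Step 2: z-update.
Minimize 1*z^2 - 9*z + (2.0/2)*(-0.48 - z + 0.6081)^2
FOC: (2*1 + 2.0)*z = 9 + 2.0*(-0.48 + 0.6081)
z^{k+1} = 2.314
Step 3: u-update.
u^{k+1} = 0.6081 - 0.48 - 2.314 = -2.186
Step 4: Primal residual = |-0.48 - 2.314| = 2.7941


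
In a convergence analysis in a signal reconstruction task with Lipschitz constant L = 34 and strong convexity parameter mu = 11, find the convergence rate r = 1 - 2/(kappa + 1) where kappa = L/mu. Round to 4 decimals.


Step 1: Compute the condition number.
kappa = L/mu = 34/11 = 3.0909
Step 2: Compute the convergence rate.
r = 1 - 2/(kappa + 1) = 1 - 2*mu/(L + mu) = (L - mu)/(L + mu) = 23/45 = 0.5111


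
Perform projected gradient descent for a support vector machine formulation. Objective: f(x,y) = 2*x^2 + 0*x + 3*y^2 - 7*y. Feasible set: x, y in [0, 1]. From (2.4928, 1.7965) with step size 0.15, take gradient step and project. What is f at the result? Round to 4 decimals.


Step 1: Compute gradient at (2.4928, 1.7965).
grad_x = 2*2*2.4928 + 0 = 9.9712
grad_y = 2*3*1.7965 - 7 = 3.779
Step 2: Gradient step.
x_raw = 2.4928 - 0.15*9.9712 = 0.9971
y_raw = 1.7965 - 0.15*3.779 = 1.2297
Step 3: Project onto [0, 1].
x_proj = clip(0.9971) = 0.9971
y_proj = clip(1.2297) = 1.0
Step 4: Evaluate f.
f(0.9971, 1.0) = -2.0115


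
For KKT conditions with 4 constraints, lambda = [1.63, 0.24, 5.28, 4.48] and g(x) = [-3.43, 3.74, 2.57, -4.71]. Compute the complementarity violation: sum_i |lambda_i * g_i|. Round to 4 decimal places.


KKT complementary slackness check:
lambda_1 * g_1 = 1.63 * -3.43 = -5.5909
lambda_2 * g_2 = 0.24 * 3.74 = 0.8976
lambda_3 * g_3 = 5.28 * 2.57 = 13.5696
lambda_4 * g_4 = 4.48 * -4.71 = -21.1008
Total violation = 5.5909 + 0.8976 + 13.5696 + 21.1008 = 41.1589


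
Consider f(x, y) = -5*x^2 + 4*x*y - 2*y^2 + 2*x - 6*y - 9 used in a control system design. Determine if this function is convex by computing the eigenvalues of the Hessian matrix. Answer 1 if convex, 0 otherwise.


The Hessian of f(x,y) = -5*x^2 + 4*x*y - 2*y^2 + 2*x - 6*y - 9 is:
H = [[-10, 4], [4, -4]]
Trace = -10 - 4 = -14
Determinant = -10*-4 - (4)^2 = 24
Discriminant = (-14)^2 - 4*24 = 100.0
Eigenvalues: lambda_1 = -12.0, lambda_2 = -2.0
The function is not convex.

0


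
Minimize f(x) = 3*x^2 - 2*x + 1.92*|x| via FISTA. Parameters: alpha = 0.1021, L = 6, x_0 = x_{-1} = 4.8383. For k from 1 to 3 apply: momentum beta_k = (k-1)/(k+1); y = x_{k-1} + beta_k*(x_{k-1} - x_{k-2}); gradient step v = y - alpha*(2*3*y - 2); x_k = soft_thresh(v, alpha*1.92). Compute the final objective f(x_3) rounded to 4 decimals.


FISTA on f(x) = 3*x^2 - 2*x + 1.92*|x|
L = 6, alpha = 0.1021
Iteration 1: beta = 0.0, y = 4.8383 + 0.0*(4.8383 - 4.8383) = 4.8383
  grad(y) = 27.0298, v = y - alpha*grad = 2.0786
  prox(v) = soft_thresh(2.0786, 0.196) = 1.8825
Iteration 2: beta = 0.3333, y = 1.8825 + 0.3333*(1.8825 - 4.8383) = 0.8973
  grad(y) = 3.3836, v = y - alpha*grad = 0.5518
  prox(v) = soft_thresh(0.5518, 0.196) = 0.3558
Iteration 3: beta = 0.5, y = 0.3558 + 0.5*(0.3558 - 1.8825) = -0.4076
  grad(y) = -4.4457, v = y - alpha*grad = 0.0463
  prox(v) = soft_thresh(0.0463, 0.196) = 0.0
f(x_3) = 3*0.0^2 - 2*0.0 + 1.92*|0.0| = 0.0


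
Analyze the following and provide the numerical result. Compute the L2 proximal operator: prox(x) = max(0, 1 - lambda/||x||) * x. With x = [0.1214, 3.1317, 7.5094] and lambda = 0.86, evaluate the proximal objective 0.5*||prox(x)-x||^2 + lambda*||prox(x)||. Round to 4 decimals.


Step 1: Compute ||x||.
||x|| = 8.1372
Step 2: Compute scaling factor.
scale = max(0, 1 - 0.86/8.1372) = 0.8943
Step 3: prox(x) = [0.1086, 2.8007, 6.7157]
||prox(x)|| = 7.2772
Step 4: Proximal objective.
0.5*||prox-x||^2 = 0.3698
lambda*||prox|| = 6.2584
Total = 6.6282


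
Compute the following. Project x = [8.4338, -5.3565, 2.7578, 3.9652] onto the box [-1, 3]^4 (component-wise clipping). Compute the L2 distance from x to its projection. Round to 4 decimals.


Project each component onto [-1, 3].
clip(8.4338) = 3.0, clip(-5.3565) = -1.0, clip(2.7578) = 2.7578, clip(3.9652) = 3.0
Projection = [3.0, -1.0, 2.7578, 3.0]
Squared diffs: [29.5262, 18.9791, 0.0, 0.9316]
Distance = sqrt(49.4369) = 7.0311


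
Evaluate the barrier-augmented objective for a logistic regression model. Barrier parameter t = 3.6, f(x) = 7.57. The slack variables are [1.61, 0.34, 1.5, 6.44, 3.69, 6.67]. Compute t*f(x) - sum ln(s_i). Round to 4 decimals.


Step 1: Compute log-barrier.
ln values: [0.4762, -1.0788, 0.4055, 1.8625, 1.3056, 1.8976]
phi = -(0.4762 - 1.0788 + 0.4055 + 1.8625 + 1.3056 + 1.8976) = -4.8687
Step 2: Compute augmented objective.
t*f(x) = 3.6*7.57 = 27.252
Total = 27.252 - 4.8687 = 22.3833


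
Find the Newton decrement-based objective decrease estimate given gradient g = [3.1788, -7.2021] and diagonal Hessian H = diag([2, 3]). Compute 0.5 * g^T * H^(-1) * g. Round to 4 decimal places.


Step 1: H is diagonal, so H^(-1) * g = [1.5894, -2.4007].
Step 2: g^T H^(-1) g = sum_i g_i^2 / H_ii
  = (3.1788)^2/2 + (-7.2021)^2/3
  = 5.0524 + 17.2901 = 22.3425
Step 3: Objective decrease = 0.5 * g^T H^(-1) g = 11.1712


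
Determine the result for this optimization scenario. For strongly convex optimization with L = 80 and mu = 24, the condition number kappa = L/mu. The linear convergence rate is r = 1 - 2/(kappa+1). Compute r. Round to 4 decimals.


Step 1: Compute the condition number.
kappa = L/mu = 80/24 = 3.3333
Step 2: Compute the convergence rate.
r = 1 - 2/(kappa + 1) = 1 - 2*mu/(L + mu) = (L - mu)/(L + mu) = 56/104 = 0.5385


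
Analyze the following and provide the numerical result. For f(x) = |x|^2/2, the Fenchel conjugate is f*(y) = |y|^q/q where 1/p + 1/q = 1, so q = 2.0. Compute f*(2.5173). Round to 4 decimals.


The conjugate exponent q satisfies 1/p + 1/q = 1.
p = 2, so q = 2/(2 - 1) = 2.0
|y|^q = 2.5173^2.0 = 6.3368
f*(2.5173) = 6.3368 / 2.0 = 3.1684


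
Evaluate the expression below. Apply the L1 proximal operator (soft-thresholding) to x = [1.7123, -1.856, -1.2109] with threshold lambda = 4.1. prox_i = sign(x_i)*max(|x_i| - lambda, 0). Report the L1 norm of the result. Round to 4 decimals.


Soft-thresholding with lambda = 4.1:
prox(1.7123) = sign(1.7123)*max(|1.7123| - 4.1, 0) = 0.0
prox(-1.856) = sign(-1.856)*max(|-1.856| - 4.1, 0) = 0.0
prox(-1.2109) = sign(-1.2109)*max(|-1.2109| - 4.1, 0) = 0.0
prox(x) = [0.0, 0.0, 0.0]
||prox(x)||_1 = 0.0 + 0.0 + 0.0 = 0.0


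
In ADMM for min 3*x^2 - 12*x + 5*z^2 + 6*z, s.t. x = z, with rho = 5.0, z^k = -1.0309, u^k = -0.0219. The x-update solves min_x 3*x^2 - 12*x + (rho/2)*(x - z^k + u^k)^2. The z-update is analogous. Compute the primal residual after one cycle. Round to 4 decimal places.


ADMM iteration with rho = 5.0, z^k = -1.0309, u^k = -0.0219
Step 1: x-update.
Minimize 3*x^2 - 12*x + (5.0/2)*(x + 1.0309 - 0.0219)^2
FOC: (2*3 + 5.0)*x = 12 + 5.0*(-1.0309 + 0.0219)
x^{k+1} = 0.6323
Step 2: z-update.
Minimize 5*z^2 + 6*z + (5.0/2)*(0.6323 - z - 0.0219)^2
FOC: (2*5 + 5.0)*z = -6 + 5.0*(0.6323 - 0.0219)
z^{k+1} = -0.1965
Step 3: u-update.
u^{k+1} = -0.0219 + 0.6323 + 0.1965 = 0.8069
Step 4: Primal residual = |0.6323 + 0.1965| = 0.8288


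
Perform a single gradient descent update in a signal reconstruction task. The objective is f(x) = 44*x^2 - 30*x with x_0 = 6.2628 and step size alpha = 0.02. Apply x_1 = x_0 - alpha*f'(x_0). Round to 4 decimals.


We compute the gradient at x_0 and apply the update.
f'(x) = 88*x - 30
f'(6.2628) = 88*6.2628 - 30 = 521.1264
x_1 = 6.2628 - 0.02*521.1264 = -4.1597


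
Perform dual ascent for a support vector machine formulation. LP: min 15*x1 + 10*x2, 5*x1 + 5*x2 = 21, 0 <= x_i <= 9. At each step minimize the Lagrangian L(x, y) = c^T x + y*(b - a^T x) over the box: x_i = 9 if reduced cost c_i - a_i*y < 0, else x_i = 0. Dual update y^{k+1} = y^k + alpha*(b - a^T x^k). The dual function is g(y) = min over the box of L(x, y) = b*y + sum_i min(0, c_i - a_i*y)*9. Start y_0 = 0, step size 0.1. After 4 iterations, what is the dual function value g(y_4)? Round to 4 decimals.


Dual ascent for LP: min 15*x1 + 10*x2, 5*x1 + 5*x2 = 21, 0 <= x_i <= 9
Step 1: y^k = 0.0, reduced costs: (15.0, 10.0)
  x^k = (0.0, 0.0), subgradient = b - a^T x = 21.0
  y^{k+1} = 0.0 + 0.1*21.0 = 2.1
Step 2: y^k = 2.1, reduced costs: (4.5, -0.5)
  x^k = (0.0, 9.0), subgradient = b - a^T x = -24.0
  y^{k+1} = 2.1 + 0.1*-24.0 = -0.3
Step 3: y^k = -0.3, reduced costs: (16.5, 11.5)
  x^k = (0.0, 0.0), subgradient = b - a^T x = 21.0
  y^{k+1} = -0.3 + 0.1*21.0 = 1.8
Step 4: y^k = 1.8, reduced costs: (6.0, 1.0)
  x^k = (0.0, 0.0), subgradient = b - a^T x = 21.0
  y^{k+1} = 1.8 + 0.1*21.0 = 3.9
Dual objective at y_4 = 3.9: reduced costs (-4.5, -9.5), box minimizer x = (9.0, 9.0)
g(y_4) = b*y + (c1 - a1*y)*x1 + (c2 - a2*y)*x2 = 21*3.9 + (-4.5)*9.0 + (-9.5)*9.0 = 81.9 - 40.5 - 85.5 = -44.1


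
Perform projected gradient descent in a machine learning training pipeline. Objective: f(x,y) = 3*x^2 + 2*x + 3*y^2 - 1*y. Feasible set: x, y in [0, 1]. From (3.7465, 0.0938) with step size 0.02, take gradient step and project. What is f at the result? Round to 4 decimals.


Step 1: Compute gradient at (3.7465, 0.0938).
grad_x = 2*3*3.7465 + 2 = 24.479
grad_y = 2*3*0.0938 - 1 = -0.4372
Step 2: Gradient step.
x_raw = 3.7465 - 0.02*24.479 = 3.2569
y_raw = 0.0938 - 0.02*-0.4372 = 0.1025
Step 3: Project onto [0, 1].
x_proj = clip(3.2569) = 1.0
y_proj = clip(0.1025) = 0.1025
Step 4: Evaluate f.
f(1.0, 0.1025) = 4.929


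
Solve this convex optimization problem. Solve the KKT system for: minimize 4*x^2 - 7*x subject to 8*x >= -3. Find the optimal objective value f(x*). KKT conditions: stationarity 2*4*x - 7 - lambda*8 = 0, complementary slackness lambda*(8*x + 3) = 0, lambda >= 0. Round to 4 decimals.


Step 1: Try lambda = 0 (constraint inactive).
Stationarity: 2*4*x - 7 = 0
x* = 7/(2*4) = 0.875
Check constraint: 8*0.875 = 7.0 >= -3 -- satisfied.
Step 2: Compute optimal value.
f(x*) = 4*0.875^2 - 7*0.875 = -3.0625


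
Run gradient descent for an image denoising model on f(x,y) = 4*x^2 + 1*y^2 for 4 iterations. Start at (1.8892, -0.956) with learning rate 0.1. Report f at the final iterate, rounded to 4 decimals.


Gradient descent on f(x,y) = 4*x^2 + 1*y^2.
Starting point: (1.8892, -0.956), alpha = 0.1
Step 1: grad_x = 2*4*1.8892 = 15.1136, grad_y = 2*1*-0.956 = -1.912
  x_1 = 1.8892 - 0.1*15.1136 = 0.3778
  y_1 = -0.956 - 0.1*-1.912 = -0.7648
Step 2: grad_x = 2*4*0.3778 = 3.0227, grad_y = 2*1*-0.7648 = -1.5296
  x_2 = 0.3778 - 0.1*3.0227 = 0.0756
  y_2 = -0.7648 - 0.1*-1.5296 = -0.6118
Step 3: grad_x = 2*4*0.0756 = 0.6045, grad_y = 2*1*-0.6118 = -1.2237
  x_3 = 0.0756 - 0.1*0.6045 = 0.0151
  y_3 = -0.6118 - 0.1*-1.2237 = -0.4895
Step 4: grad_x = 2*4*0.0151 = 0.1209, grad_y = 2*1*-0.4895 = -0.9789
  x_4 = 0.0151 - 0.1*0.1209 = 0.003
  y_4 = -0.4895 - 0.1*-0.9789 = -0.3916
f(0.003, -0.3916) = 4*0.003^2 + 1*(-0.3916)^2 = 0.1534


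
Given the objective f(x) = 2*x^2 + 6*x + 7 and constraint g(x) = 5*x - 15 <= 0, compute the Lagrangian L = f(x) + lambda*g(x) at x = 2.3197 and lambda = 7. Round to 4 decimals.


Step 1: Evaluate f(x).
f(2.3197) = 2*2.3197^2 + 6*2.3197 + 7 = 31.6802
Step 2: Evaluate g(x).
g(2.3197) = 5*2.3197 - 15 = -3.4015
Step 3: Compute Lagrangian.
L = 31.6802 + 7*-3.4015 = 7.8697


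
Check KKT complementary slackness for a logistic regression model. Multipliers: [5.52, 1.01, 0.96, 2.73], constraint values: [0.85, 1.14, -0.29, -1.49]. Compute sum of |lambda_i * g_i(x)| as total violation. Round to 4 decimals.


KKT complementary slackness check:
lambda_1 * g_1 = 5.52 * 0.85 = 4.692
lambda_2 * g_2 = 1.01 * 1.14 = 1.1514
lambda_3 * g_3 = 0.96 * -0.29 = -0.2784
lambda_4 * g_4 = 2.73 * -1.49 = -4.0677
Total violation = 4.692 + 1.1514 + 0.2784 + 4.0677 = 10.1895


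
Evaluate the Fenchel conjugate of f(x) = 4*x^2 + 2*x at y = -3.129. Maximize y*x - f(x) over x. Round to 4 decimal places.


f*(y) = sup_x {y*x - a*x^2 - b*x} = sup_x {(y-b)*x - a*x^2}
FOC: (y - b) - 2a*x = 0 => x* = (y - b)/(2a)
x* = (-3.129 - 2)/(2*4) = -0.6411
f*(-3.129) = (y-b)^2/(4a) = (-3.129 - 2)^2/(4*4)
= 26.3066/16 = 1.6442


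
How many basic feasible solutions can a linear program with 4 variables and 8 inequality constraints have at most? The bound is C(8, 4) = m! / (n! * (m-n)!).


Each vertex corresponds to some choice of n active constraints out of m, so the number of vertices is at most C(m, n) = m! / (n!(m-n)!).
m = 8, n = 4
Numerator: 8 * 7 * 6 * 5
Denominator: 4! = 24
C(8, 4) = 70


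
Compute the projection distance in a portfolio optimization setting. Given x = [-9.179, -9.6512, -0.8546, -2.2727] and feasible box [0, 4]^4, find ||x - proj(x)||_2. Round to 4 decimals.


Project each component onto [0, 4].
clip(-9.179) = 0.0, clip(-9.6512) = 0.0, clip(-0.8546) = 0.0, clip(-2.2727) = 0.0
Projection = [0.0, 0.0, 0.0, 0.0]
Squared diffs: [84.254, 93.1457, 0.7303, 5.1652]
Distance = sqrt(183.2952) = 13.5387


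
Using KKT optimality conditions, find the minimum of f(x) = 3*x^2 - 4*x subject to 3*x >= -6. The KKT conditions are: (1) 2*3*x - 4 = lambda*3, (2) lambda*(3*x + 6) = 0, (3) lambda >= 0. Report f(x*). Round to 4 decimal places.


Step 1: Try lambda = 0 (constraint inactive).
Stationarity: 2*3*x - 4 = 0
x* = 4/(2*3) = 2/3 = 0.6667 (rounded; the exact value 2/3 is used below)
Check constraint: 3*0.6667 = 2.0001 >= -6 -- satisfied.
Step 2: Compute optimal value.
f(x*) = 3*(2/3)^2 - 4*(2/3) = -1.3333


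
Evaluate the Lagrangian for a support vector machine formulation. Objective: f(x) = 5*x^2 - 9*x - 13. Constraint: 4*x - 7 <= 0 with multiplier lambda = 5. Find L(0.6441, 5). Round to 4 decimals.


Step 1: Evaluate f(x).
f(0.6441) = 5*0.6441^2 - 9*0.6441 - 13 = -16.7226
Step 2: Evaluate g(x).
g(0.6441) = 4*0.6441 - 7 = -4.4236
Step 3: Compute Lagrangian.
L = -16.7226 + 5*-4.4236 = -38.8406


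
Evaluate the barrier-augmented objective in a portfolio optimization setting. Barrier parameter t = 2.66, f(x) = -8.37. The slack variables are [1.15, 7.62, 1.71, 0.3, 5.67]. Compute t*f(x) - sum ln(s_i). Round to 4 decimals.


Step 1: Compute log-barrier.
ln values: [0.1398, 2.0308, 0.5365, -1.204, 1.7352]
phi = -(0.1398 + 2.0308 + 0.5365 - 1.204 + 1.7352) = -3.2382
Step 2: Compute augmented objective.
t*f(x) = 2.66*-8.37 = -22.2642
Total = -22.2642 - 3.2382 = -25.5024


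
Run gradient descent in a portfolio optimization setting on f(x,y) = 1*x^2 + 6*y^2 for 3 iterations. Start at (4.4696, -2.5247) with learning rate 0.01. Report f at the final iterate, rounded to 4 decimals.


Gradient descent on f(x,y) = 1*x^2 + 6*y^2.
Starting point: (4.4696, -2.5247), alpha = 0.01
Step 1: grad_x = 2*1*4.4696 = 8.9392, grad_y = 2*6*-2.5247 = -30.2964
  x_1 = 4.4696 - 0.01*8.9392 = 4.3802
  y_1 = -2.5247 - 0.01*-30.2964 = -2.2217
Step 2: grad_x = 2*1*4.3802 = 8.7604, grad_y = 2*6*-2.2217 = -26.6608
  x_2 = 4.3802 - 0.01*8.7604 = 4.2926
  y_2 = -2.2217 - 0.01*-26.6608 = -1.9551
Step 3: grad_x = 2*1*4.2926 = 8.5852, grad_y = 2*6*-1.9551 = -23.4615
  x_3 = 4.2926 - 0.01*8.5852 = 4.2068
  y_3 = -1.9551 - 0.01*-23.4615 = -1.7205
f(4.2068, -1.7205) = 1*4.2068^2 + 6*(-1.7205)^2 = 35.4577


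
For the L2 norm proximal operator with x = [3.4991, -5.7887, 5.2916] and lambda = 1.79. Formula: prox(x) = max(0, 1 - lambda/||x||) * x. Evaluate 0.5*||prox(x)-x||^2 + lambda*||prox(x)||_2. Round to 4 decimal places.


Step 1: Compute ||x||.
||x|| = 8.588
Step 2: Compute scaling factor.
scale = max(0, 1 - 1.79/8.588) = 0.7916
Step 3: prox(x) = [2.7698, -4.5822, 4.1887]
||prox(x)|| = 6.798
Step 4: Proximal objective.
0.5*||prox-x||^2 = 1.6021
lambda*||prox|| = 12.1684
Total = 13.7705


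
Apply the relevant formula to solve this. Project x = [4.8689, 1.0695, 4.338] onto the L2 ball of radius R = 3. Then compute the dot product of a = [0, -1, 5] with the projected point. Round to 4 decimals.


Step 1: Compute ||x|| (intermediates to 6 decimals).
||x|| = sqrt(4.8689^2 + 1.0695^2 + 4.338^2) = 6.608197
Step 2: Project.
Since ||x|| > R, scale = R/||x|| = 3/6.608197 = 0.453982, proj(x) = scale * x
proj(x) = [2.210393, 0.485534, 1.969374]
Step 3: Dot product.
a^T * proj(x) = 0*2.210393 - 1*0.485534 + 5*1.969374 = 9.3613


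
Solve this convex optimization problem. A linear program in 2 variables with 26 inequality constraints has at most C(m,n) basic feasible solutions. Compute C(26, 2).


Each vertex corresponds to some choice of n active constraints out of m, so the number of vertices is at most C(m, n) = m! / (n!(m-n)!).
m = 26, n = 2
Numerator: 26 * 25
Denominator: 2! = 2
C(26, 2) = 325


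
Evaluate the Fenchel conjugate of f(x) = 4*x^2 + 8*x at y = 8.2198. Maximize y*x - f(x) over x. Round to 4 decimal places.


f*(y) = sup_x {y*x - a*x^2 - b*x} = sup_x {(y-b)*x - a*x^2}
FOC: (y - b) - 2a*x = 0 => x* = (y - b)/(2a)
x* = (8.2198 - 8)/(2*4) = 0.0275
f*(8.2198) = (y-b)^2/(4a) = (8.2198 - 8)^2/(4*4)
= 0.0483/16 = 0.003


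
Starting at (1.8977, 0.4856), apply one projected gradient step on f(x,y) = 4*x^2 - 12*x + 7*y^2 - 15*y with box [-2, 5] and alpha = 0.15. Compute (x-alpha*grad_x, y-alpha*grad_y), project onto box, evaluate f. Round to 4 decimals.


Step 1: Compute gradient at (1.8977, 0.4856).
grad_x = 2*4*1.8977 - 12 = 3.1816
grad_y = 2*7*0.4856 - 15 = -8.2016
Step 2: Gradient step.
x_raw = 1.8977 - 0.15*3.1816 = 1.4205
y_raw = 0.4856 - 0.15*-8.2016 = 1.7158
Step 3: Project onto [-2, 5].
x_proj = clip(1.4205) = 1.4205
y_proj = clip(1.7158) = 1.7158
Step 4: Evaluate f.
f(1.4205, 1.7158) = -14.1035


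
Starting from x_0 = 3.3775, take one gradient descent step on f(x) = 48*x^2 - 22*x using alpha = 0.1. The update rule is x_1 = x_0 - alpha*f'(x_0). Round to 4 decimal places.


We compute the gradient at x_0 and apply the update.
f'(x) = 96*x - 22
f'(3.3775) = 96*3.3775 - 22 = 302.24
x_1 = 3.3775 - 0.1*302.24 = -26.8465


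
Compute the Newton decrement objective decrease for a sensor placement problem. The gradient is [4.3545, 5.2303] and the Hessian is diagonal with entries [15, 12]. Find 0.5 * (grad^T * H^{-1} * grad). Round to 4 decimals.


Step 1: H is diagonal, so H^(-1) * g = [0.2903, 0.4359].
Step 2: g^T H^(-1) g = sum_i g_i^2 / H_ii
  = (4.3545)^2/15 + (5.2303)^2/12
  = 1.2641 + 2.2797 = 3.5438
Step 3: Objective decrease = 0.5 * g^T H^(-1) g = 1.7719


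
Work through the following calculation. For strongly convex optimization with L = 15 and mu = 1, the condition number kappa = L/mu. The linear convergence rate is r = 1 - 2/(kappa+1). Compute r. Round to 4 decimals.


Step 1: Compute the condition number.
kappa = L/mu = 15/1 = 15.0
Step 2: Compute the convergence rate.
r = 1 - 2/(kappa + 1) = 1 - 2*mu/(L + mu) = (L - mu)/(L + mu) = 14/16 = 0.875


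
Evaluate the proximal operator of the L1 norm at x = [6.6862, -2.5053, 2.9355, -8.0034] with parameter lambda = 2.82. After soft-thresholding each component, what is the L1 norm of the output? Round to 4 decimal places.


Soft-thresholding with lambda = 2.82:
prox(6.6862) = sign(6.6862)*max(|6.6862| - 2.82, 0) = 3.8662
prox(-2.5053) = sign(-2.5053)*max(|-2.5053| - 2.82, 0) = 0.0
prox(2.9355) = sign(2.9355)*max(|2.9355| - 2.82, 0) = 0.1155
prox(-8.0034) = sign(-8.0034)*max(|-8.0034| - 2.82, 0) = -5.1834
prox(x) = [3.8662, 0.0, 0.1155, -5.1834]
||prox(x)||_1 = 3.8662 + 0.0 + 0.1155 + 5.1834 = 9.1651


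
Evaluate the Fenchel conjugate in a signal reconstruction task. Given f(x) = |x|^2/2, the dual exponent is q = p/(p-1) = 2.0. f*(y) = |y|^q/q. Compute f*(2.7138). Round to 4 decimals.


The conjugate exponent q satisfies 1/p + 1/q = 1.
p = 2, so q = 2/(2 - 1) = 2.0
|y|^q = 2.7138^2.0 = 7.3647
f*(2.7138) = 7.3647 / 2.0 = 3.6824


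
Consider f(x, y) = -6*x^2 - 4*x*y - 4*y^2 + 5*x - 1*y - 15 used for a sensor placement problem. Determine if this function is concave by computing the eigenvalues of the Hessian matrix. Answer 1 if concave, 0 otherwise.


The Hessian of f(x,y) = -6*x^2 - 4*x*y - 4*y^2 + 5*x - 1*y - 15 is:
H = [[-12, -4], [-4, -8]]
Trace = -12 - 8 = -20
Determinant = -12*-8 - (-4)^2 = 80
Discriminant = (-20)^2 - 4*80 = 80.0
Eigenvalues: lambda_1 = -14.4721, lambda_2 = -5.5279
The function is concave.

1


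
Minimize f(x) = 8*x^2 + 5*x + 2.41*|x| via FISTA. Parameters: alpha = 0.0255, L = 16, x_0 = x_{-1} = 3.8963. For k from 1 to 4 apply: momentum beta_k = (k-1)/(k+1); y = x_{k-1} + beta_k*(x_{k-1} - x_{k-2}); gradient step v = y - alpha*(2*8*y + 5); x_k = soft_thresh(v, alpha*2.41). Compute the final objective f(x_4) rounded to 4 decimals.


FISTA on f(x) = 8*x^2 + 5*x + 2.41*|x|
L = 16, alpha = 0.0255
Iteration 1: beta = 0.0, y = 3.8963 + 0.0*(3.8963 - 3.8963) = 3.8963
  grad(y) = 67.3408, v = y - alpha*grad = 2.1791
  prox(v) = soft_thresh(2.1791, 0.0615) = 2.1177
Iteration 2: beta = 0.3333, y = 2.1177 + 0.3333*(2.1177 - 3.8963) = 1.5248
  grad(y) = 29.3964, v = y - alpha*grad = 0.7752
  prox(v) = soft_thresh(0.7752, 0.0615) = 0.7137
Iteration 3: beta = 0.5, y = 0.7137 + 0.5*(0.7137 - 2.1177) = 0.0117
  grad(y) = 5.1878, v = y - alpha*grad = -0.1206
  prox(v) = soft_thresh(-0.1206, 0.0615) = -0.0591
Iteration 4: beta = 0.6, y = -0.0591 + 0.6*(-0.0591 - 0.7137) = -0.5228
  grad(y) = -3.3645, v = y - alpha*grad = -0.437
  prox(v) = soft_thresh(-0.437, 0.0615) = -0.3755
f(x_4) = 8*(-0.3755)^2 + 5*(-0.3755) + 2.41*|-0.3755| = 0.1556


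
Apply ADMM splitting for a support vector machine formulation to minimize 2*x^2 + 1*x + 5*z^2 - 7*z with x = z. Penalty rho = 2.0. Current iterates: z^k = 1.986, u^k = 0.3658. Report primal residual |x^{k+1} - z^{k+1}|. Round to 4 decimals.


ADMM iteration with rho = 2.0, z^k = 1.986, u^k = 0.3658
Step 1: x-update.
Minimize 2*x^2 + 1*x + (2.0/2)*(x - 1.986 + 0.3658)^2
FOC: (2*2 + 2.0)*x = -1 + 2.0*(1.986 - 0.3658)
x^{k+1} = 0.3734
Step 2: z-update.
Minimize 5*z^2 - 7*z + (2.0/2)*(0.3734 - z + 0.3658)^2
FOC: (2*5 + 2.0)*z = 7 + 2.0*(0.3734 + 0.3658)
z^{k+1} = 0.7065
Step 3: u-update.
u^{k+1} = 0.3658 + 0.3734 - 0.7065 = 0.0327
Step 4: Primal residual = |0.3734 - 0.7065| = 0.3331


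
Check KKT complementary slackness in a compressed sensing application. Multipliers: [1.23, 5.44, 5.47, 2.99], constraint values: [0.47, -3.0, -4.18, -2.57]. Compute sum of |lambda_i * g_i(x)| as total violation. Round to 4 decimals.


KKT complementary slackness check:
lambda_1 * g_1 = 1.23 * 0.47 = 0.5781
lambda_2 * g_2 = 5.44 * -3.0 = -16.32
lambda_3 * g_3 = 5.47 * -4.18 = -22.8646
lambda_4 * g_4 = 2.99 * -2.57 = -7.6843
Total violation = 0.5781 + 16.32 + 22.8646 + 7.6843 = 47.447


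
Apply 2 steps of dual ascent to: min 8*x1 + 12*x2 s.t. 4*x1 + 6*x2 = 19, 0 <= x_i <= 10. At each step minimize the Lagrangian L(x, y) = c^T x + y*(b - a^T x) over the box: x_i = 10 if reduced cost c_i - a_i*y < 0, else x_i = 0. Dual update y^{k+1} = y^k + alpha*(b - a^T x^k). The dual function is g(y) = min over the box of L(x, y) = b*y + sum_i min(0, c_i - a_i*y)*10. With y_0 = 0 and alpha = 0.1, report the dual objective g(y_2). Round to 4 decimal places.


Dual ascent for LP: min 8*x1 + 12*x2, 4*x1 + 6*x2 = 19, 0 <= x_i <= 10
Step 1: y^k = 0.0, reduced costs: (8.0, 12.0)
  x^k = (0.0, 0.0), subgradient = b - a^T x = 19.0
  y^{k+1} = 0.0 + 0.1*19.0 = 1.9
Step 2: y^k = 1.9, reduced costs: (0.4, 0.6)
  x^k = (0.0, 0.0), subgradient = b - a^T x = 19.0
  y^{k+1} = 1.9 + 0.1*19.0 = 3.8
Dual objective at y_2 = 3.8: reduced costs (-7.2, -10.8), box minimizer x = (10.0, 10.0)
g(y_2) = b*y + (c1 - a1*y)*x1 + (c2 - a2*y)*x2 = 19*3.8 + (-7.2)*10.0 + (-10.8)*10.0 = 72.2 - 72.0 - 108.0 = -107.8


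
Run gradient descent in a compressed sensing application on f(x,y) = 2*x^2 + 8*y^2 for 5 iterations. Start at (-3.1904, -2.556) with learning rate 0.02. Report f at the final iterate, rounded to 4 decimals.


Gradient descent on f(x,y) = 2*x^2 + 8*y^2.
Starting point: (-3.1904, -2.556), alpha = 0.02
Step 1: grad_x = 2*2*-3.1904 = -12.7616, grad_y = 2*8*-2.556 = -40.896
  x_1 = -3.1904 - 0.02*-12.7616 = -2.9352
  y_1 = -2.556 - 0.02*-40.896 = -1.7381
Step 2: grad_x = 2*2*-2.9352 = -11.7407, grad_y = 2*8*-1.7381 = -27.8093
  x_2 = -2.9352 - 0.02*-11.7407 = -2.7004
  y_2 = -1.7381 - 0.02*-27.8093 = -1.1819
Step 3: grad_x = 2*2*-2.7004 = -10.8014, grad_y = 2*8*-1.1819 = -18.9103
  x_3 = -2.7004 - 0.02*-10.8014 = -2.4843
  y_3 = -1.1819 - 0.02*-18.9103 = -0.8037
Step 4: grad_x = 2*2*-2.4843 = -9.9373, grad_y = 2*8*-0.8037 = -12.859
  x_4 = -2.4843 - 0.02*-9.9373 = -2.2856
  y_4 = -0.8037 - 0.02*-12.859 = -0.5465
Step 5: grad_x = 2*2*-2.2856 = -9.1423, grad_y = 2*8*-0.5465 = -8.7441
  x_5 = -2.2856 - 0.02*-9.1423 = -2.1027
  y_5 = -0.5465 - 0.02*-8.7441 = -0.3716
f(-2.1027, -0.3716) = 2*(-2.1027)^2 + 8*(-0.3716)^2 = 9.9478


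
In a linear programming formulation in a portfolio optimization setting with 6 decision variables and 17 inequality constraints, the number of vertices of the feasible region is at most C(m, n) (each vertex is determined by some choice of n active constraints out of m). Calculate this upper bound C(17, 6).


Each vertex corresponds to some choice of n active constraints out of m, so the number of vertices is at most C(m, n) = m! / (n!(m-n)!).
m = 17, n = 6
Numerator: 17 * 16 * 15 * 14 * 13 * 12
Denominator: 6! = 720
C(17, 6) = 12376


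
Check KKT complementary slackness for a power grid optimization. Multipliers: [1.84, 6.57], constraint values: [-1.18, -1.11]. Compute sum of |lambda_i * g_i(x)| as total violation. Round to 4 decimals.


KKT complementary slackness check:
lambda_1 * g_1 = 1.84 * -1.18 = -2.1712
lambda_2 * g_2 = 6.57 * -1.11 = -7.2927
Total violation = 2.1712 + 7.2927 = 9.4639


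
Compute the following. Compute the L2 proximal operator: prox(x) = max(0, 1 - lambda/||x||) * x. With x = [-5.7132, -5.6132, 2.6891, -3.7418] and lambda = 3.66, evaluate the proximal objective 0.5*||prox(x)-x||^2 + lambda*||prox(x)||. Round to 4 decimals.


Step 1: Compute ||x||.
||x|| = 9.2402
Step 2: Compute scaling factor.
scale = max(0, 1 - 3.66/9.2402) = 0.6039
Step 3: prox(x) = [-3.4502, -3.3898, 1.624, -2.2597]
||prox(x)|| = 5.5802
Step 4: Proximal objective.
0.5*||prox-x||^2 = 6.6978
lambda*||prox|| = 20.4235
Total = 27.1213


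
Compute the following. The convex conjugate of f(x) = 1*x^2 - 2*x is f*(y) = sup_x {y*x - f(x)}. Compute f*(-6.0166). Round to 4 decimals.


f*(y) = sup_x {y*x - a*x^2 - b*x} = sup_x {(y-b)*x - a*x^2}
FOC: (y - b) - 2a*x = 0 => x* = (y - b)/(2a)
x* = (-6.0166 + 2)/(2*1) = -2.0083
f*(-6.0166) = (y-b)^2/(4a) = (-6.0166 + 2)^2/(4*1)
= 16.1331/4 = 4.0333


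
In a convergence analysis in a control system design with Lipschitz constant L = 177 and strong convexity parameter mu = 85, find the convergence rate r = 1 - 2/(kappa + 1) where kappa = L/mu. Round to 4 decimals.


Step 1: Compute the condition number.
kappa = L/mu = 177/85 = 2.0824
Step 2: Compute the convergence rate.
r = 1 - 2/(kappa + 1) = 1 - 2*mu/(L + mu) = (L - mu)/(L + mu) = 92/262 = 0.3511


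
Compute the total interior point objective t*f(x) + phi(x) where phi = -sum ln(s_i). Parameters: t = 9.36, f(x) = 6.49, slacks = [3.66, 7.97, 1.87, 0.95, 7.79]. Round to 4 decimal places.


Step 1: Compute log-barrier.
ln values: [1.2975, 2.0757, 0.6259, -0.0513, 2.0528]
phi = -(1.2975 + 2.0757 + 0.6259 - 0.0513 + 2.0528) = -6.0006
Step 2: Compute augmented objective.
t*f(x) = 9.36*6.49 = 60.7464
Total = 60.7464 - 6.0006 = 54.7458


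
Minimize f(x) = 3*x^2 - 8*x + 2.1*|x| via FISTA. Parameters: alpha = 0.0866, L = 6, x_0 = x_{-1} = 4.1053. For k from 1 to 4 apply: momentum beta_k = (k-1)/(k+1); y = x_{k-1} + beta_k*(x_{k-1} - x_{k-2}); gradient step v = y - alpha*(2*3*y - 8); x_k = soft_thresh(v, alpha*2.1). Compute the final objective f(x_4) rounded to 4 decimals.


FISTA on f(x) = 3*x^2 - 8*x + 2.1*|x|
L = 6, alpha = 0.0866
Iteration 1: beta = 0.0, y = 4.1053 + 0.0*(4.1053 - 4.1053) = 4.1053
  grad(y) = 16.6318, v = y - alpha*grad = 2.665
  prox(v) = soft_thresh(2.665, 0.1819) = 2.4831
Iteration 2: beta = 0.3333, y = 2.4831 + 0.3333*(2.4831 - 4.1053) = 1.9424
  grad(y) = 3.6544, v = y - alpha*grad = 1.6259
  prox(v) = soft_thresh(1.6259, 0.1819) = 1.4441
Iteration 3: beta = 0.5, y = 1.4441 + 0.5*(1.4441 - 2.4831) = 0.9245
  grad(y) = -2.4528, v = y - alpha*grad = 1.1369
  prox(v) = soft_thresh(1.1369, 0.1819) = 0.9551
Iteration 4: beta = 0.6, y = 0.9551 + 0.6*(0.9551 - 1.4441) = 0.6617
  grad(y) = -4.0298, v = y - alpha*grad = 1.0107
  prox(v) = soft_thresh(1.0107, 0.1819) = 0.8288
f(x_4) = 3*0.8288^2 - 8*0.8288 + 2.1*|0.8288| = -2.8292


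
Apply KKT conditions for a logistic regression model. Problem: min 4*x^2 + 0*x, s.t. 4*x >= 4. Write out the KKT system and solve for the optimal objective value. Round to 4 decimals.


Step 1: Try lambda = 0 (constraint inactive).
x_unc = 0/(2*4) = 0.0
Check: 4*0.0 = 0.0 < 4 -- violated!
Step 2: Constraint must be active: 4*x = 4
x* = 4/4 = 1.0
lambda = (2*4*1.0 + 0)/4 = 2.0
Step 3: Compute optimal value.
f(x*) = 4*1.0^2 + 0*1.0 = 4.0


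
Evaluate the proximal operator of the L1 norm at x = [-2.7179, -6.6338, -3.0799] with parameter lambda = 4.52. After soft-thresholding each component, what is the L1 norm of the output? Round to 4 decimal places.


Soft-thresholding with lambda = 4.52:
prox(-2.7179) = sign(-2.7179)*max(|-2.7179| - 4.52, 0) = 0.0
prox(-6.6338) = sign(-6.6338)*max(|-6.6338| - 4.52, 0) = -2.1138
prox(-3.0799) = sign(-3.0799)*max(|-3.0799| - 4.52, 0) = 0.0
prox(x) = [0.0, -2.1138, 0.0]
||prox(x)||_1 = 0.0 + 2.1138 + 0.0 = 2.1138


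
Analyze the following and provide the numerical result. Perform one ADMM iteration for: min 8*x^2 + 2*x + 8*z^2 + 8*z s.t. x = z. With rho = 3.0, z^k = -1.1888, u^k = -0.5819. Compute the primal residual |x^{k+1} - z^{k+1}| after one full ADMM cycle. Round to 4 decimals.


ADMM iteration with rho = 3.0, z^k = -1.1888, u^k = -0.5819
Step 1: x-update.
Minimize 8*x^2 + 2*x + (3.0/2)*(x + 1.1888 - 0.5819)^2
FOC: (2*8 + 3.0)*x = -2 + 3.0*(-1.1888 + 0.5819)
x^{k+1} = -0.2011
Step 2: z-update.
Minimize 8*z^2 + 8*z + (3.0/2)*(-0.2011 - z - 0.5819)^2
FOC: (2*8 + 3.0)*z = -8 + 3.0*(-0.2011 - 0.5819)
z^{k+1} = -0.5447
Step 3: u-update.
u^{k+1} = -0.5819 - 0.2011 + 0.5447 = -0.2383
Step 4: Primal residual = |-0.2011 + 0.5447| = 0.3436


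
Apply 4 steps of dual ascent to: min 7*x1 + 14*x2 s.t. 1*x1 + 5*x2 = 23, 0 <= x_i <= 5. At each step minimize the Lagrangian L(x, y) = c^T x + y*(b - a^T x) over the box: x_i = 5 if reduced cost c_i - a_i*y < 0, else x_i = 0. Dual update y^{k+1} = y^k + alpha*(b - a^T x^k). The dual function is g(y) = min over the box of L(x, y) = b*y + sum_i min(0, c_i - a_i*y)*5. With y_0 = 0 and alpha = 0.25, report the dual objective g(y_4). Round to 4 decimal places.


Dual ascent for LP: min 7*x1 + 14*x2, 1*x1 + 5*x2 = 23, 0 <= x_i <= 5
Step 1: y^k = 0.0, reduced costs: (7.0, 14.0)
  x^k = (0.0, 0.0), subgradient = b - a^T x = 23.0
  y^{k+1} = 0.0 + 0.25*23.0 = 5.75
Step 2: y^k = 5.75, reduced costs: (1.25, -14.75)
  x^k = (0.0, 5.0), subgradient = b - a^T x = -2.0
  y^{k+1} = 5.75 + 0.25*-2.0 = 5.25
Step 3: y^k = 5.25, reduced costs: (1.75, -12.25)
  x^k = (0.0, 5.0), subgradient = b - a^T x = -2.0
  y^{k+1} = 5.25 + 0.25*-2.0 = 4.75
Step 4: y^k = 4.75, reduced costs: (2.25, -9.75)
  x^k = (0.0, 5.0), subgradient = b - a^T x = -2.0
  y^{k+1} = 4.75 + 0.25*-2.0 = 4.25
Dual objective at y_4 = 4.25: reduced costs (2.75, -7.25), box minimizer x = (0.0, 5.0)
g(y_4) = b*y + (c1 - a1*y)*x1 + (c2 - a2*y)*x2 = 23*4.25 + 2.75*0.0 + (-7.25)*5.0 = 97.75 + 0.0 - 36.25 = 61.5


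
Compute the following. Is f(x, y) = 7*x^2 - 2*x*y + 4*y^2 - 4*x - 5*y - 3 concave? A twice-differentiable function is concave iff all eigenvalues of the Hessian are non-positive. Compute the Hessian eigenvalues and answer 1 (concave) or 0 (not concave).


The Hessian of f(x,y) = 7*x^2 - 2*x*y + 4*y^2 - 4*x - 5*y - 3 is:
H = [[14, -2], [-2, 8]]
Trace = 14 + 8 = 22
Determinant = 14*8 - (-2)^2 = 108
Discriminant = (22)^2 - 4*108 = 52.0
Eigenvalues: lambda_1 = 7.3944, lambda_2 = 14.6056
The function is not concave.

0


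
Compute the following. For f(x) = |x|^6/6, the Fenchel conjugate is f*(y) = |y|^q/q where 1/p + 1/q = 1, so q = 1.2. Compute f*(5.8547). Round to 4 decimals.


The conjugate exponent q satisfies 1/p + 1/q = 1.
p = 6, so q = 6/(6 - 1) = 1.2
|y|^q = 5.8547^1.2 = 8.3369
f*(5.8547) = 8.3369 / 1.2 = 6.9474


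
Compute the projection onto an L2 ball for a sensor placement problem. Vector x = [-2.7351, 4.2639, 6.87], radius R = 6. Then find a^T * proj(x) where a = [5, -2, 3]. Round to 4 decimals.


Step 1: Compute ||x|| (intermediates to 6 decimals).
||x|| = sqrt((-2.7351)^2 + 4.2639^2 + 6.87^2) = 8.53572
Step 2: Project.
Since ||x|| > R, scale = R/||x|| = 6/8.53572 = 0.702928, proj(x) = scale * x
proj(x) = [-1.922578, 2.997215, 4.829115]
Step 3: Dot product.
a^T * proj(x) = 5*(-1.922578) - 2*2.997215 + 3*4.829115 = -1.12


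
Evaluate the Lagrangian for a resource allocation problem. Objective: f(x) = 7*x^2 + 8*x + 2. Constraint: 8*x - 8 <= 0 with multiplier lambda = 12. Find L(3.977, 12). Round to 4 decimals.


Step 1: Evaluate f(x).
f(3.977) = 7*3.977^2 + 8*3.977 + 2 = 144.5317
Step 2: Evaluate g(x).
g(3.977) = 8*3.977 - 8 = 23.816
Step 3: Compute Lagrangian.
L = 144.5317 + 12*23.816 = 430.3237


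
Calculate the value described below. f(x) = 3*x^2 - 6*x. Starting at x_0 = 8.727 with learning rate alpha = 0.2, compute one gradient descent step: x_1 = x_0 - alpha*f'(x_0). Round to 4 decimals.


We compute the gradient at x_0 and apply the update.
f'(x) = 6*x - 6
f'(8.727) = 6*8.727 - 6 = 46.362
x_1 = 8.727 - 0.2*46.362 = -0.5454


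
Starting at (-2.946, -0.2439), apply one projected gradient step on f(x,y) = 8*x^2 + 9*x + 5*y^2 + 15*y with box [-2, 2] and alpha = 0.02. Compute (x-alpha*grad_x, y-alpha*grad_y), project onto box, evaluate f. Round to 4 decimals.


Step 1: Compute gradient at (-2.946, -0.2439).
grad_x = 2*8*-2.946 + 9 = -38.136
grad_y = 2*5*-0.2439 + 15 = 12.561
Step 2: Gradient step.
x_raw = -2.946 - 0.02*-38.136 = -2.1833
y_raw = -0.2439 - 0.02*12.561 = -0.4951
Step 3: Project onto [-2, 2].
x_proj = clip(-2.1833) = -2.0
y_proj = clip(-0.4951) = -0.4951
Step 4: Evaluate f.
f(-2.0, -0.4951) = 7.7989


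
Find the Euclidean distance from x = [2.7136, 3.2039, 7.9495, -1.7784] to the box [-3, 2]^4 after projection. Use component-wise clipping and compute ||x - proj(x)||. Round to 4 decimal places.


Project each component onto [-3, 2].
clip(2.7136) = 2.0, clip(3.2039) = 2.0, clip(7.9495) = 2.0, clip(-1.7784) = -1.7784
Projection = [2.0, 2.0, 2.0, -1.7784]
Squared diffs: [0.5092, 1.4494, 35.3966, 0.0]
Distance = sqrt(37.3552) = 6.1119


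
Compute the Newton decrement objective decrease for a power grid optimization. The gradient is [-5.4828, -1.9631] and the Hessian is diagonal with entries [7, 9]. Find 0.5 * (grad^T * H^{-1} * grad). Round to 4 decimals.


Step 1: H is diagonal, so H^(-1) * g = [-0.7833, -0.2181].
Step 2: g^T H^(-1) g = sum_i g_i^2 / H_ii
  = (-5.4828)^2/7 + (-1.9631)^2/9
  = 4.2944 + 0.4282 = 4.7226
Step 3: Objective decrease = 0.5 * g^T H^(-1) g = 2.3613


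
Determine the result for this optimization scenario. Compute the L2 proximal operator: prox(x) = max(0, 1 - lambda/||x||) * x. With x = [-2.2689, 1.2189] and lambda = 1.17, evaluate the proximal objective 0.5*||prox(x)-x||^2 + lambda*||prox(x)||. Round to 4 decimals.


Step 1: Compute ||x||.
||x|| = 2.5756
Step 2: Compute scaling factor.
scale = max(0, 1 - 1.17/2.5756) = 0.5457
Step 3: prox(x) = [-1.2382, 0.6652]
||prox(x)|| = 1.4056
Step 4: Proximal objective.
0.5*||prox-x||^2 = 0.6845
lambda*||prox|| = 1.6446
Total = 2.329


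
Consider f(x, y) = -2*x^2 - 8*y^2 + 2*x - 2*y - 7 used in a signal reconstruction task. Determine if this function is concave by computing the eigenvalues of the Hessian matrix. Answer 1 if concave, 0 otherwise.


The Hessian of f(x,y) = -2*x^2 - 8*y^2 + 2*x - 2*y - 7 is:
H = [[-4, 0], [0, -16]]
Trace = -4 - 16 = -20
Determinant = -4*-16 - (0)^2 = 64
Discriminant = (-20)^2 - 4*64 = 144.0
Eigenvalues: lambda_1 = -16.0, lambda_2 = -4.0
The function is concave.

1


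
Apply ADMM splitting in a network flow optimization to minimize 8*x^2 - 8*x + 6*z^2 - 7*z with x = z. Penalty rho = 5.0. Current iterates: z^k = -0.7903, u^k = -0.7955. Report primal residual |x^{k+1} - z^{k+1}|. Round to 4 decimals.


ADMM iteration with rho = 5.0, z^k = -0.7903, u^k = -0.7955
Step 1: x-update.
Minimize 8*x^2 - 8*x + (5.0/2)*(x + 0.7903 - 0.7955)^2
FOC: (2*8 + 5.0)*x = 8 + 5.0*(-0.7903 + 0.7955)
x^{k+1} = 0.3822
Step 2: z-update.
Minimize 6*z^2 - 7*z + (5.0/2)*(0.3822 - z - 0.7955)^2
FOC: (2*6 + 5.0)*z = 7 + 5.0*(0.3822 - 0.7955)
z^{k+1} = 0.2902
Step 3: u-update.
u^{k+1} = -0.7955 + 0.3822 - 0.2902 = -0.7035
Step 4: Primal residual = |0.3822 - 0.2902| = 0.092


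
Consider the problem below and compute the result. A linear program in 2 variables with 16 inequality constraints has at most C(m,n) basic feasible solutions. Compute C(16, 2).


Each vertex corresponds to some choice of n active constraints out of m, so the number of vertices is at most C(m, n) = m! / (n!(m-n)!).
m = 16, n = 2
Numerator: 16 * 15
Denominator: 2! = 2
C(16, 2) = 120


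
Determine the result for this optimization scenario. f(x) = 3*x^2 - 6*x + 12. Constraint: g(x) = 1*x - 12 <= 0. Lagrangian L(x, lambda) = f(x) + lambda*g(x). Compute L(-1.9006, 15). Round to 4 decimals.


Step 1: Evaluate f(x).
f(-1.9006) = 3*(-1.9006)^2 - 6*(-1.9006) + 12 = 34.2404
Step 2: Evaluate g(x).
g(-1.9006) = 1*-1.9006 - 12 = -13.9006
Step 3: Compute Lagrangian.
L = 34.2404 + 15*-13.9006 = -174.2686
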